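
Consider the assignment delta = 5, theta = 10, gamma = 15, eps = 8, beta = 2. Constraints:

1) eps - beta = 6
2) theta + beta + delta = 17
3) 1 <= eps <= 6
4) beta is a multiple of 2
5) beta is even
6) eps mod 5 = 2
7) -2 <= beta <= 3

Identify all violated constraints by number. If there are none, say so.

1) eps - beta = 8 - 2 = 6 — satisfied.
2) theta + beta + delta = 10 + 2 + 5 = 17 — satisfied.
3) eps = 8 is outside [1, 6] — violated.
4) 2 / 2 = 1, so 2 divides 2 — satisfied.
5) beta = 2 is even — satisfied.
6) 8 mod 5 = 3, not 2 — violated.
7) beta = 2 lies in [-2, 3] — satisfied.

Constraints 3, 6 are violated.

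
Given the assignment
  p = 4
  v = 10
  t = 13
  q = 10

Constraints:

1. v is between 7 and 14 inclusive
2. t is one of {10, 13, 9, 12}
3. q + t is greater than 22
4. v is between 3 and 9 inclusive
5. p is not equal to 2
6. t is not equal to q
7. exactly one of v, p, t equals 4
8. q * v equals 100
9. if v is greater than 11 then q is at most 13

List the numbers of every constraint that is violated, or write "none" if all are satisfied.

1. v = 10 lies in [7, 14] — OK.
2. t = 13 is in {10, 13, 9, 12} — OK.
3. q + t = 10 + 13 = 23; 23 > 22 — OK.
4. v = 10 is outside [3, 9] — violated.
5. p = 4, and 4 ≠ 2 — OK.
6. t = 13, q = 10; distinct — OK.
7. v=10, p=4, t=13; 1 of them equals 4 — OK.
8. q * v = 10 * 10 = 100 — OK.
9. v = 10, not > 11; antecedent false, conditional vacuously true — OK.

The assignment fails constraint 4.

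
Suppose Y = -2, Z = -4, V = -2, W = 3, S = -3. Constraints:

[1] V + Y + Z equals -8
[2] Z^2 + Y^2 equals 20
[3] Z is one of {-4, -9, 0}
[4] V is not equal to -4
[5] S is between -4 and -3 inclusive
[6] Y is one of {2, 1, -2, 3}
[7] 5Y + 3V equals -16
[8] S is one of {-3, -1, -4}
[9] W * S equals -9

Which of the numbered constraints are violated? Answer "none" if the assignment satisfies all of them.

[1] V + Y + Z = -2 + (-2) + (-4) = -8 — holds.
[2] Z^2 + Y^2 = (-4)^2 + (-2)^2 = 16 + 4 = 20 — holds.
[3] Z = -4 is in {-4, -9, 0} — holds.
[4] V = -2, and -2 ≠ -4 — holds.
[5] S = -3 lies in [-4, -3] — holds.
[6] Y = -2 is in {2, 1, -2, 3} — holds.
[7] 5Y + 3V = 5(-2) + 3(-2) = -16 — holds.
[8] S = -3 is in {-3, -1, -4} — holds.
[9] W * S = 3 * (-3) = -9 — holds.

Yes — all constraints hold.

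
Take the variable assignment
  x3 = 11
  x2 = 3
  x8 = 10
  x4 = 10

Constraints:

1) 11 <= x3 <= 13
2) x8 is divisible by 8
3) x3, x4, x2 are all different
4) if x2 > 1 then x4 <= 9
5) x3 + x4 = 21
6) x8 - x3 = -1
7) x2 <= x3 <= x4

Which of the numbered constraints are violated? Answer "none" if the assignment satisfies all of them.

Constraints 2, 4, and 7 do not hold.

1) x3 = 11 lies in [11, 13] — holds.
2) 10 = 8*1 + 2, so 8 does not divide 10 — does not hold.
3) values 11, 10, 3 are pairwise distinct — holds.
4) x2 = 3 > 1, so we need x4 ≤ 9; but x4 = 10 > 9 — does not hold.
5) x3 + x4 = 11 + 10 = 21 — holds.
6) x8 - x3 = 10 - 11 = -1 — holds.
7) values 3, 11, 10; x3 = 11 is not <= x4 = 10 — does not hold.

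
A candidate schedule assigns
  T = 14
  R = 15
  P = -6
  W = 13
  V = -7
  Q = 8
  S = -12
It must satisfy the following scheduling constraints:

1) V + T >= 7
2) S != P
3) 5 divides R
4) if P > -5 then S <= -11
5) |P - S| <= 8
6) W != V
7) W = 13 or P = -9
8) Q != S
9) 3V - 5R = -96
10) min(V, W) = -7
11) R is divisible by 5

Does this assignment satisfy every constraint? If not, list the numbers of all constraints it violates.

No violations.

1) V + T = -7 + 14 = 7; 7 ≥ 7 — holds.
2) S = -12, P = -6; distinct — holds.
3) 15 / 5 = 3, so 5 divides 15 — holds.
4) P = -6, not > -5; antecedent false, conditional vacuously true — holds.
5) |-6 - (-12)| = 6; 6 ≤ 8 — holds.
6) W = 13, V = -7; distinct — holds.
7) W = 13 = 13 (first disjunct) — holds.
8) Q = 8, S = -12; distinct — holds.
9) 3V - 5R = 3(-7) - 5(15) = -96 — holds.
10) min(-7, 13) = -7 — holds.
11) 15 / 5 = 3, so 5 divides 15 — holds.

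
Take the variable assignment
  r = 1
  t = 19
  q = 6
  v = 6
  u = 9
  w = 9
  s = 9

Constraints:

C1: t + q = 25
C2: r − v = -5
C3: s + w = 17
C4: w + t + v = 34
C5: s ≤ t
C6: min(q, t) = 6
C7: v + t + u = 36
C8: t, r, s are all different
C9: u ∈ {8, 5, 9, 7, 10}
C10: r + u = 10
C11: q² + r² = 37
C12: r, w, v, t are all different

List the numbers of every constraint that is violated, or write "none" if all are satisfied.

Violated: 3 and 7.

C1: t + q = 19 + 6 = 25 — OK.
C2: r − v = 1 − 6 = -5 — OK.
C3: s + w = 9 + 9 = 18, not 17 — violated.
C4: w + t + v = 9 + 19 + 6 = 34 — OK.
C5: s = 9, t = 19; 9 ≤ 19 — OK.
C6: min(6, 19) = 6 — OK.
C7: v + t + u = 6 + 19 + 9 = 34, not 36 — violated.
C8: values 19, 1, 9 are pairwise distinct — OK.
C9: u = 9 is in {8, 5, 9, 7, 10} — OK.
C10: r + u = 1 + 9 = 10 — OK.
C11: q² + r² = 6² + 1² = 36 + 1 = 37 — OK.
C12: values 1, 9, 6, 19 are pairwise distinct — OK.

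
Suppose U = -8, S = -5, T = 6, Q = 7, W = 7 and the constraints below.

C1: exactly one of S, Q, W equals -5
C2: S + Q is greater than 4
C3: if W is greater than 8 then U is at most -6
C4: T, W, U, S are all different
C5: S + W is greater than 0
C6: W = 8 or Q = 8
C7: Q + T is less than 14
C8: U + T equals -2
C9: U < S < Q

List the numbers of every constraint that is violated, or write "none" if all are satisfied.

C1: S=-5, Q=7, W=7; 1 of them equals -5 — OK.
C2: S + Q = -5 + 7 = 2; 2 ≤ 4, bound 4 not met — violated.
C3: W = 7, not > 8; antecedent false, conditional vacuously true — OK.
C4: values 6, 7, -8, -5 are pairwise distinct — OK.
C5: S + W = -5 + 7 = 2; 2 > 0 — OK.
C6: W = 7 ≠ 8 and Q = 7 ≠ 8; both disjuncts false — violated.
C7: Q + T = 7 + 6 = 13; 13 < 14 — OK.
C8: U + T = -8 + 6 = -2 — OK.
C9: values -8 < -5 < 7 — OK.

Constraints 2, 6 are violated.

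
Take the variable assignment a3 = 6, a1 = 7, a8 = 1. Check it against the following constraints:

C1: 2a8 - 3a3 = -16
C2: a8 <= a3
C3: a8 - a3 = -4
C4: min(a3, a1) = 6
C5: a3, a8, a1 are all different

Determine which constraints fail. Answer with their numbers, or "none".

C1: 2a8 - 3a3 = 2(1) - 3(6) = -16 — satisfied.
C2: a8 = 1, a3 = 6; 1 ≤ 6 — satisfied.
C3: a8 - a3 = 1 - 6 = -5, not -4 — violated.
C4: min(6, 7) = 6 — satisfied.
C5: values 6, 1, 7 are pairwise distinct — satisfied.

No — constraint 3 is not satisfied.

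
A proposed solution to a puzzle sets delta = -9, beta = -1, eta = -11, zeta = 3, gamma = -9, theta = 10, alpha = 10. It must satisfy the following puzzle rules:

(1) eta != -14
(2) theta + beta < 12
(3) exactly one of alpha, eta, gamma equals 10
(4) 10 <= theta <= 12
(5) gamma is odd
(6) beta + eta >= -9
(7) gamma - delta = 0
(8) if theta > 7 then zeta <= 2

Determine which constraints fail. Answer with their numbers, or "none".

(1) eta = -11, and -11 ≠ -14 — satisfied.
(2) theta + beta = 10 + (-1) = 9; 9 < 12 — satisfied.
(3) alpha=10, eta=-11, gamma=-9; 1 of them equals 10 — satisfied.
(4) theta = 10 lies in [10, 12] — satisfied.
(5) gamma = -9 is odd — satisfied.
(6) beta + eta = -1 + (-11) = -12; -12 < -9, bound -9 not met — violated.
(7) gamma - delta = -9 - (-9) = 0 — satisfied.
(8) theta = 10 > 7, so we need zeta ≤ 2; but zeta = 3 > 2 — violated.

Constraints 6 and 8 do not hold.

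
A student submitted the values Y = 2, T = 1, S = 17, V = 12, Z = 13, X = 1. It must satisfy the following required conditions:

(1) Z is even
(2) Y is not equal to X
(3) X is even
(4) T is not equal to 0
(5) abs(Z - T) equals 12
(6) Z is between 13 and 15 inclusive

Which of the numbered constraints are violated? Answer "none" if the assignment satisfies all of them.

The assignment fails constraints 1 and 3.

(1) Z = 13 is odd  FAIL
(2) Y = 2, X = 1; distinct  OK
(3) X = 1 is odd  FAIL
(4) T = 1, and 1 ≠ 0  OK
(5) abs(13 - 1) = 12  OK
(6) Z = 13 lies in [13, 15]  OK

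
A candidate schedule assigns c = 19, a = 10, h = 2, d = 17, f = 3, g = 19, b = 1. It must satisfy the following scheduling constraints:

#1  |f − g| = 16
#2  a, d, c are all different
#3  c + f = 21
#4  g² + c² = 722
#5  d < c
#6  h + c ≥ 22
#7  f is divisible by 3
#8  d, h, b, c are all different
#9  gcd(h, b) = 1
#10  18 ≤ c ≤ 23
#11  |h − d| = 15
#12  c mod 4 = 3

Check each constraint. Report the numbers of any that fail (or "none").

#1 |3 − 19| = 16 — satisfied.
#2 values 10, 17, 19 are pairwise distinct — satisfied.
#3 c + f = 19 + 3 = 22, not 21 — violated.
#4 g² + c² = 19² + 19² = 361 + 361 = 722 — satisfied.
#5 d = 17, c = 19; 17 < 19 — satisfied.
#6 h + c = 2 + 19 = 21; 21 < 22, bound 22 not met — violated.
#7 3 / 3 = 1, so 3 divides 3 — satisfied.
#8 values 17, 2, 1, 19 are pairwise distinct — satisfied.
#9 gcd(2, 1) = 1 — satisfied.
#10 c = 19 lies in [18, 23] — satisfied.
#11 |2 − 17| = 15 — satisfied.
#12 19 mod 4 = 3 — satisfied.

Constraints 3, 6 are violated.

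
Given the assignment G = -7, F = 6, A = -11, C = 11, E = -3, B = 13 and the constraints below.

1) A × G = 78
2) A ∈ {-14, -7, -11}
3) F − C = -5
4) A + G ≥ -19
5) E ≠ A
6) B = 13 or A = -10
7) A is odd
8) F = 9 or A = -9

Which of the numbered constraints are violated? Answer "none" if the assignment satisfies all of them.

1) A × G = -11 × (-7) = 77, not 78 — violated.
2) A = -11 is in {-14, -7, -11} — satisfied.
3) F − C = 6 − 11 = -5 — satisfied.
4) A + G = -11 + (-7) = -18; -18 ≥ -19 — satisfied.
5) E = -3, A = -11; distinct — satisfied.
6) B = 13 = 13 (first disjunct) — satisfied.
7) A = -11 is odd — satisfied.
8) F = 6 ≠ 9 and A = -11 ≠ -9; both disjuncts false — violated.

The assignment fails constraints 1 and 8.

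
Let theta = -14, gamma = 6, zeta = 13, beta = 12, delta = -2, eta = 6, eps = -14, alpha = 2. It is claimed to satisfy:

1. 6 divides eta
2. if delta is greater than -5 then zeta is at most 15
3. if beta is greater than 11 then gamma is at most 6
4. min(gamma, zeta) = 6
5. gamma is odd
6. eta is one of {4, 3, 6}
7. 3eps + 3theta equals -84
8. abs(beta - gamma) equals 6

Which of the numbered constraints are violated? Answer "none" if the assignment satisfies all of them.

Violated: 5.

1. 6 / 6 = 1, so 6 divides 6 — OK.
2. delta = -2 > -5, so we need zeta ≤ 15; zeta = 13 ≤ 15 — OK.
3. beta = 12 > 11, so we need gamma ≤ 6; gamma = 6 ≤ 6 — OK.
4. min(6, 13) = 6 — OK.
5. gamma = 6 is even — violated.
6. eta = 6 is in {4, 3, 6} — OK.
7. 3eps + 3theta = 3(-14) + 3(-14) = -84 — OK.
8. abs(12 - 6) = 6 — OK.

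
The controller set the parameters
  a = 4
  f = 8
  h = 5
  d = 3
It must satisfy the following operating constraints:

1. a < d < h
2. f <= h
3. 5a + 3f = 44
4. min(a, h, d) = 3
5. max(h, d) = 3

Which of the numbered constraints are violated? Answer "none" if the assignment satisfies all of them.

1. values 4, 3, 5; a = 4 is not < d = 3 — fails.
2. f = 8, h = 5; 8 > 5 (want ≤) — fails.
3. 5a + 3f = 5(4) + 3(8) = 44 — holds.
4. min(4, 5, 3) = 3 — holds.
5. max(5, 3) = 5, not 3 — fails.

Constraints 1, 2, 5 do not hold.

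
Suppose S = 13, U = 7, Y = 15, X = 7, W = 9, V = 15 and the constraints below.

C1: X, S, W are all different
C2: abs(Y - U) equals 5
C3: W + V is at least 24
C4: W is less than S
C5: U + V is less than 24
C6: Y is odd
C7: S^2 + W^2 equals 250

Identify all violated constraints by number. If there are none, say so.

C1: values 7, 13, 9 are pairwise distinct — holds.
C2: abs(15 - 7) = 8, not 5 — fails.
C3: W + V = 9 + 15 = 24; 24 ≥ 24 — holds.
C4: W = 9, S = 13; 9 < 13 — holds.
C5: U + V = 7 + 15 = 22; 22 < 24 — holds.
C6: Y = 15 is odd — holds.
C7: S^2 + W^2 = 13^2 + 9^2 = 169 + 81 = 250 — holds.

Constraint 2 does not hold.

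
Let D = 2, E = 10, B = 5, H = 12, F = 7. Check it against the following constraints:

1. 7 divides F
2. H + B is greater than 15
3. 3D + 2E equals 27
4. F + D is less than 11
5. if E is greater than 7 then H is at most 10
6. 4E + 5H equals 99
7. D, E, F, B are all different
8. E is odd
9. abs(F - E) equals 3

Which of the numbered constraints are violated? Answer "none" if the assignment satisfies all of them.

Violated: 3, 5, 6, and 8.

1. 7 / 7 = 1, so 7 divides 7 — satisfied.
2. H + B = 12 + 5 = 17; 17 > 15 — satisfied.
3. 3D + 2E = 3(2) + 2(10) = 26, not 27 — violated.
4. F + D = 7 + 2 = 9; 9 < 11 — satisfied.
5. E = 10 > 7, so we need H ≤ 10; but H = 12 > 10 — violated.
6. 4E + 5H = 4(10) + 5(12) = 100, not 99 — violated.
7. values 2, 10, 7, 5 are pairwise distinct — satisfied.
8. E = 10 is even — violated.
9. abs(7 - 10) = 3 — satisfied.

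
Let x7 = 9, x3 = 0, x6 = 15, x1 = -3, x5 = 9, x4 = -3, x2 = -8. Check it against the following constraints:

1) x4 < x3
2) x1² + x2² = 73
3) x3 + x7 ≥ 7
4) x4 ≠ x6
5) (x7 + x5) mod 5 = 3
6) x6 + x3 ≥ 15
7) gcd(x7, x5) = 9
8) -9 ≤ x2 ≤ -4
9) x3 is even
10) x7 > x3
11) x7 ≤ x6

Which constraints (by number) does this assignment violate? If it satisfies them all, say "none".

Yes — all constraints hold.

1) x4 = -3, x3 = 0; -3 < 0 — OK.
2) x1² + x2² = (-3)² + (-8)² = 9 + 64 = 73 — OK.
3) x3 + x7 = 0 + 9 = 9; 9 ≥ 7 — OK.
4) x4 = -3, x6 = 15; distinct — OK.
5) x7 + x5 = 18; 18 mod 5 = 3 — OK.
6) x6 + x3 = 15 + 0 = 15; 15 ≥ 15 — OK.
7) gcd(9, 9) = 9 — OK.
8) x2 = -8 lies in [-9, -4] — OK.
9) x3 = 0 is even — OK.
10) x7 = 9, x3 = 0; 9 > 0 — OK.
11) x7 = 9, x6 = 15; 9 ≤ 15 — OK.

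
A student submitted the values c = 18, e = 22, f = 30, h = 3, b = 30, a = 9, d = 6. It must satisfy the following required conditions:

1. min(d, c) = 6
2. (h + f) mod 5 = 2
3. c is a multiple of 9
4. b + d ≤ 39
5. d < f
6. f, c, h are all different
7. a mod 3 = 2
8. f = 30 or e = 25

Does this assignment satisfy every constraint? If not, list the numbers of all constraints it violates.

1. min(6, 18) = 6 — satisfied.
2. h + f = 33; 33 mod 5 = 3, not 2 — violated.
3. 18 / 9 = 2, so 9 divides 18 — satisfied.
4. b + d = 30 + 6 = 36; 36 ≤ 39 — satisfied.
5. d = 6, f = 30; 6 < 30 — satisfied.
6. values 30, 18, 3 are pairwise distinct — satisfied.
7. 9 mod 3 = 0, not 2 — violated.
8. f = 30 = 30 (first disjunct) — satisfied.

Violated: 2 and 7.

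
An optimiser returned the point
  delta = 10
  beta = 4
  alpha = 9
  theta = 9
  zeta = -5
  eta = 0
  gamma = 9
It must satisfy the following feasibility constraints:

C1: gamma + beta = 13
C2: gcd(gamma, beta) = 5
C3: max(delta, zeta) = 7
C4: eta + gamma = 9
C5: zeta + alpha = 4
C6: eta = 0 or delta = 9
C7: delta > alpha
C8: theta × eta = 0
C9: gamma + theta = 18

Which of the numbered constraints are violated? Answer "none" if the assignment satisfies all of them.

No — constraints 2 and 3 are not satisfied.

C1: gamma + beta = 9 + 4 = 13 — OK.
C2: gcd(9, 4) = 1, not 5 — violated.
C3: max(10, -5) = 10, not 7 — violated.
C4: eta + gamma = 0 + 9 = 9 — OK.
C5: zeta + alpha = -5 + 9 = 4 — OK.
C6: eta = 0 = 0 (first disjunct) — OK.
C7: delta = 10, alpha = 9; 10 > 9 — OK.
C8: theta × eta = 9 × 0 = 0 — OK.
C9: gamma + theta = 9 + 9 = 18 — OK.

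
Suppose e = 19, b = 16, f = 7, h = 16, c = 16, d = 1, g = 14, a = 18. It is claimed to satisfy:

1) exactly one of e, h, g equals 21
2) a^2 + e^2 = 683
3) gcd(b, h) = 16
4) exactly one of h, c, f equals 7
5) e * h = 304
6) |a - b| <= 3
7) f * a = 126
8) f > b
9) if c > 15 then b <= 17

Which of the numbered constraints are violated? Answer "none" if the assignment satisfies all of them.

1) e=19, h=16, g=14; 0 of them equal 21, not exactly one — violated.
2) a^2 + e^2 = 18^2 + 19^2 = 324 + 361 = 685, not 683 — violated.
3) gcd(16, 16) = 16 — satisfied.
4) h=16, c=16, f=7; 1 of them equals 7 — satisfied.
5) e * h = 19 * 16 = 304 — satisfied.
6) |18 - 16| = 2; 2 ≤ 3 — satisfied.
7) f * a = 7 * 18 = 126 — satisfied.
8) f = 7, b = 16; 7 ≤ 16 (want >) — violated.
9) c = 16 > 15, so we need b ≤ 17; b = 16 ≤ 17 — satisfied.

No — constraints 1, 2, and 8 are not satisfied.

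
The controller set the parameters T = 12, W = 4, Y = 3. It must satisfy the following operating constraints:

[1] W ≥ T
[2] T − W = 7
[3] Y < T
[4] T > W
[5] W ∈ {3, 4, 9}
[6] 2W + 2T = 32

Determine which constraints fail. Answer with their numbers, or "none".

[1] W = 4, T = 12; 4 < 12 (want ≥) — violated.
[2] T − W = 12 − 4 = 8, not 7 — violated.
[3] Y = 3, T = 12; 3 < 12 — satisfied.
[4] T = 12, W = 4; 12 > 4 — satisfied.
[5] W = 4 is in {3, 4, 9} — satisfied.
[6] 2W + 2T = 2(4) + 2(12) = 32 — satisfied.

Constraints 1 and 2 do not hold.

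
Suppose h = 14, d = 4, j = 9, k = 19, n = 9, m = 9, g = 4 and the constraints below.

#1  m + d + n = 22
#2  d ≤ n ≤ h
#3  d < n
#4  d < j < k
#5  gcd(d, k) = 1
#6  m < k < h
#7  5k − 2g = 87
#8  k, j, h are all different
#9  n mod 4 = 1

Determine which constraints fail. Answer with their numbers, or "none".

The assignment fails constraint 6.

#1 m + d + n = 9 + 4 + 9 = 22 — holds.
#2 values 4 ≤ 9 ≤ 14 — holds.
#3 d = 4, n = 9; 4 < 9 — holds.
#4 values 4 < 9 < 19 — holds.
#5 gcd(4, 19) = 1 — holds.
#6 values 9, 19, 14; k = 19 is not < h = 14 — fails.
#7 5k − 2g = 5(19) − 2(4) = 87 — holds.
#8 values 19, 9, 14 are pairwise distinct — holds.
#9 9 mod 4 = 1 — holds.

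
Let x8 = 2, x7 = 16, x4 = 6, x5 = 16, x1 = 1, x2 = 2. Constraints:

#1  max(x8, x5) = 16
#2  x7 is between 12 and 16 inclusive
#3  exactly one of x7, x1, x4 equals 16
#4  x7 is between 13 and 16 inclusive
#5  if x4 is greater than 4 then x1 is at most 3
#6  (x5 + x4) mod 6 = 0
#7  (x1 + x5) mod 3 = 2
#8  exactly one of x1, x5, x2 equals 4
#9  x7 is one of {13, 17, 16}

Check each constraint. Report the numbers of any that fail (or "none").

The assignment fails constraints 6 and 8.

#1 max(2, 16) = 16  holds
#2 x7 = 16 lies in [12, 16]  holds
#3 x7=16, x1=1, x4=6; 1 of them equals 16  holds
#4 x7 = 16 lies in [13, 16]  holds
#5 x4 = 6 > 4, so we need x1 ≤ 3; x1 = 1 ≤ 3  holds
#6 x5 + x4 = 22; 22 mod 6 = 4, not 0  fails
#7 x1 + x5 = 17; 17 mod 3 = 2  holds
#8 x1=1, x5=16, x2=2; 0 of them equal 4, not exactly one  fails
#9 x7 = 16 is in {13, 17, 16}  holds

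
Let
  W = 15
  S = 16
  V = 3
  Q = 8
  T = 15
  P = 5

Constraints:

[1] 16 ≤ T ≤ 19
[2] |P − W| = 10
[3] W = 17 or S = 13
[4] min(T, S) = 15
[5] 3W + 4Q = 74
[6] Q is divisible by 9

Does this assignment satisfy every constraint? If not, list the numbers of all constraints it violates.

[1] T = 15 is outside [16, 19] — violated.
[2] |5 − 15| = 10 — satisfied.
[3] W = 15 ≠ 17 and S = 16 ≠ 13; both disjuncts false — violated.
[4] min(15, 16) = 15 — satisfied.
[5] 3W + 4Q = 3(15) + 4(8) = 77, not 74 — violated.
[6] 8 = 9×0 + 8, so 9 does not divide 8 — violated.

Constraints 1, 3, 5, 6 are violated.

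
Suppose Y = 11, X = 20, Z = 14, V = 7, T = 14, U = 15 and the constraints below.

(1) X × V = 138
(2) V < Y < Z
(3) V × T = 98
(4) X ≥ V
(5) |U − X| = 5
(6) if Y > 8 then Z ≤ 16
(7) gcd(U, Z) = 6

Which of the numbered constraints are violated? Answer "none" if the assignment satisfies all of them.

No — constraints 1, 7 are not satisfied.

(1) X × V = 20 × 7 = 140, not 138  ✗
(2) values 7 < 11 < 14  ✓
(3) V × T = 7 × 14 = 98  ✓
(4) X = 20, V = 7; 20 ≥ 7  ✓
(5) |15 − 20| = 5  ✓
(6) Y = 11 > 8, so we need Z ≤ 16; Z = 14 ≤ 16  ✓
(7) gcd(15, 14) = 1, not 6  ✗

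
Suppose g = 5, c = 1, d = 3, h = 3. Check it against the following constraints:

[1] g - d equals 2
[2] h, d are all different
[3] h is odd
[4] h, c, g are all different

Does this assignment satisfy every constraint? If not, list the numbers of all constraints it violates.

[1] g - d = 5 - 3 = 2  yes
[2] h = d = 3, not all different  no
[3] h = 3 is odd  yes
[4] values 3, 1, 5 are pairwise distinct  yes

Constraint 2 is violated.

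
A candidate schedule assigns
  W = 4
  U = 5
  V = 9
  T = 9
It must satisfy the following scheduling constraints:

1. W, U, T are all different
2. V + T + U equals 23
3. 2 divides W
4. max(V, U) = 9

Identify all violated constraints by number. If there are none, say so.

Yes — all constraints hold.

1. values 4, 5, 9 are pairwise distinct — OK.
2. V + T + U = 9 + 9 + 5 = 23 — OK.
3. 4 / 2 = 2, so 2 divides 4 — OK.
4. max(9, 5) = 9 — OK.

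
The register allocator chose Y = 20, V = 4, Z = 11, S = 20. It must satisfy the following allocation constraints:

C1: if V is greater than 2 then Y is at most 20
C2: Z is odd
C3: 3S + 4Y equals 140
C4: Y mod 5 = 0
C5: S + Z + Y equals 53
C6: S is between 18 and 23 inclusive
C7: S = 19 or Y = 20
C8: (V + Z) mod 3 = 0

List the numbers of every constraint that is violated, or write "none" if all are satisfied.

C1: V = 4 > 2, so we need Y ≤ 20; Y = 20 ≤ 20  yes
C2: Z = 11 is odd  yes
C3: 3S + 4Y = 3(20) + 4(20) = 140  yes
C4: 20 mod 5 = 0  yes
C5: S + Z + Y = 20 + 11 + 20 = 51, not 53  no
C6: S = 20 lies in [18, 23]  yes
C7: S = 20 ≠ 19, but Y = 20 = 20 (second disjunct)  yes
C8: V + Z = 15; 15 mod 3 = 0  yes

The assignment fails constraint 5.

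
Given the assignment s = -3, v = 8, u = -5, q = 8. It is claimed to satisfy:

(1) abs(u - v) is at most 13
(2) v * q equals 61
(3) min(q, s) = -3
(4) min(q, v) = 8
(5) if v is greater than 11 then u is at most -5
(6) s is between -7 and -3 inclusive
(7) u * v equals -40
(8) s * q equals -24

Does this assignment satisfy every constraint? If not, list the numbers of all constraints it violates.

(1) abs(-5 - 8) = 13; 13 ≤ 13 — OK.
(2) v * q = 8 * 8 = 64, not 61 — violated.
(3) min(8, -3) = -3 — OK.
(4) min(8, 8) = 8 — OK.
(5) v = 8, not > 11; antecedent false, conditional vacuously true — OK.
(6) s = -3 lies in [-7, -3] — OK.
(7) u * v = -5 * 8 = -40 — OK.
(8) s * q = -3 * 8 = -24 — OK.

The assignment fails constraint 2.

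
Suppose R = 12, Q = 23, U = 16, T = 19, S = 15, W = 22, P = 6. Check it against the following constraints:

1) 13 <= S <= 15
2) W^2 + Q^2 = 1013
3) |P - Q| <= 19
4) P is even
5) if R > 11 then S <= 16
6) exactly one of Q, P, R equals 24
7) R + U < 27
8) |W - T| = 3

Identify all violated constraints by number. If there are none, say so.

1) S = 15 lies in [13, 15]  yes
2) W^2 + Q^2 = 22^2 + 23^2 = 484 + 529 = 1013  yes
3) |6 - 23| = 17; 17 ≤ 19  yes
4) P = 6 is even  yes
5) R = 12 > 11, so we need S ≤ 16; S = 15 ≤ 16  yes
6) Q=23, P=6, R=12; 0 of them equal 24, not exactly one  no
7) R + U = 12 + 16 = 28; 28 ≥ 27, bound 27 not met  no
8) |22 - 19| = 3  yes

Constraints 6 and 7 are violated.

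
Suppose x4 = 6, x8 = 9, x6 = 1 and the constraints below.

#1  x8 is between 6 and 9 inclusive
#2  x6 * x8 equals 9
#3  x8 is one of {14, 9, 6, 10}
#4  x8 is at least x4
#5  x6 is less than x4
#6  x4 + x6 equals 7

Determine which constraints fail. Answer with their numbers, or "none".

All constraints are satisfied.

#1 x8 = 9 lies in [6, 9]  holds
#2 x6 * x8 = 1 * 9 = 9  holds
#3 x8 = 9 is in {14, 9, 6, 10}  holds
#4 x8 = 9, x4 = 6; 9 ≥ 6  holds
#5 x6 = 1, x4 = 6; 1 < 6  holds
#6 x4 + x6 = 6 + 1 = 7  holds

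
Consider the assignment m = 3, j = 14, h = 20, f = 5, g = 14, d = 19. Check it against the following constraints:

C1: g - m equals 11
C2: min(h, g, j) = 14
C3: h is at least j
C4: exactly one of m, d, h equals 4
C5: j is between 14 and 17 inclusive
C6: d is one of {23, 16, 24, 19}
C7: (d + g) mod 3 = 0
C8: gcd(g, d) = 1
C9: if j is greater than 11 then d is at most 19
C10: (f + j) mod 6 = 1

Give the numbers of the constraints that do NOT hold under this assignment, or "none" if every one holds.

Constraint 4 is violated.

C1: g - m = 14 - 3 = 11  holds
C2: min(20, 14, 14) = 14  holds
C3: h = 20, j = 14; 20 ≥ 14  holds
C4: m=3, d=19, h=20; 0 of them equal 4, not exactly one  fails
C5: j = 14 lies in [14, 17]  holds
C6: d = 19 is in {23, 16, 24, 19}  holds
C7: d + g = 33; 33 mod 3 = 0  holds
C8: gcd(14, 19) = 1  holds
C9: j = 14 > 11, so we need d ≤ 19; d = 19 ≤ 19  holds
C10: f + j = 19; 19 mod 6 = 1  holds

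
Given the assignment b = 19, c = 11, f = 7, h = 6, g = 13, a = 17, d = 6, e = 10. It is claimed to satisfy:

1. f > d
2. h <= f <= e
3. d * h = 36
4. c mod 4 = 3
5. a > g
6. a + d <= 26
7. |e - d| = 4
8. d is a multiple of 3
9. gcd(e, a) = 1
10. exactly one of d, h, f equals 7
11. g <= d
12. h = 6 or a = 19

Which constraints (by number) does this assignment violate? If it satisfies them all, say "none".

1. f = 7, d = 6; 7 > 6 — satisfied.
2. values 6 <= 7 <= 10 — satisfied.
3. d * h = 6 * 6 = 36 — satisfied.
4. 11 mod 4 = 3 — satisfied.
5. a = 17, g = 13; 17 > 13 — satisfied.
6. a + d = 17 + 6 = 23; 23 ≤ 26 — satisfied.
7. |10 - 6| = 4 — satisfied.
8. 6 / 3 = 2, so 3 divides 6 — satisfied.
9. gcd(10, 17) = 1 — satisfied.
10. d=6, h=6, f=7; 1 of them equals 7 — satisfied.
11. g = 13, d = 6; 13 > 6 (want ≤) — violated.
12. h = 6 = 6 (first disjunct) — satisfied.

Violated: 11.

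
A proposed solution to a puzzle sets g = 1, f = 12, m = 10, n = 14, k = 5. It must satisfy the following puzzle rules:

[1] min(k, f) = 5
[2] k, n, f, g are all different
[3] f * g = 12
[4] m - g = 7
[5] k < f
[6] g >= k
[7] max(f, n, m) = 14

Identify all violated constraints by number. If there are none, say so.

[1] min(5, 12) = 5  true
[2] values 5, 14, 12, 1 are pairwise distinct  true
[3] f * g = 12 * 1 = 12  true
[4] m - g = 10 - 1 = 9, not 7  false
[5] k = 5, f = 12; 5 < 12  true
[6] g = 1, k = 5; 1 < 5 (want ≥)  false
[7] max(12, 14, 10) = 14  true

Violated: 4 and 6.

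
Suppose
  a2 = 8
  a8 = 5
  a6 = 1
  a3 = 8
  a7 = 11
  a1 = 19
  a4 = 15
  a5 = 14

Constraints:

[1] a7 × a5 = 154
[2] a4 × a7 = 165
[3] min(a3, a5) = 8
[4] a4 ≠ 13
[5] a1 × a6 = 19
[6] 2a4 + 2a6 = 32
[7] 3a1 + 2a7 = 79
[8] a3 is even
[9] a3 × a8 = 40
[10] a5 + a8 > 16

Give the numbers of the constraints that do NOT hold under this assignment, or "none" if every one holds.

No violations.

[1] a7 × a5 = 11 × 14 = 154  yes
[2] a4 × a7 = 15 × 11 = 165  yes
[3] min(8, 14) = 8  yes
[4] a4 = 15, and 15 ≠ 13  yes
[5] a1 × a6 = 19 × 1 = 19  yes
[6] 2a4 + 2a6 = 2(15) + 2(1) = 32  yes
[7] 3a1 + 2a7 = 3(19) + 2(11) = 79  yes
[8] a3 = 8 is even  yes
[9] a3 × a8 = 8 × 5 = 40  yes
[10] a5 + a8 = 14 + 5 = 19; 19 > 16  yes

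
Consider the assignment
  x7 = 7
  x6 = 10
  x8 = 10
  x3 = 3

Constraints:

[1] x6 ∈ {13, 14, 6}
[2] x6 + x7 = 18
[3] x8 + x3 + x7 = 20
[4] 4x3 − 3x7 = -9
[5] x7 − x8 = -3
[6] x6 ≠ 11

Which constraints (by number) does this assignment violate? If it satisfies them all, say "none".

[1] x6 = 10 is not in {13, 14, 6} — violated.
[2] x6 + x7 = 10 + 7 = 17, not 18 — violated.
[3] x8 + x3 + x7 = 10 + 3 + 7 = 20 — satisfied.
[4] 4x3 − 3x7 = 4(3) − 3(7) = -9 — satisfied.
[5] x7 − x8 = 7 − 10 = -3 — satisfied.
[6] x6 = 10, and 10 ≠ 11 — satisfied.

No — constraints 1, 2 are not satisfied.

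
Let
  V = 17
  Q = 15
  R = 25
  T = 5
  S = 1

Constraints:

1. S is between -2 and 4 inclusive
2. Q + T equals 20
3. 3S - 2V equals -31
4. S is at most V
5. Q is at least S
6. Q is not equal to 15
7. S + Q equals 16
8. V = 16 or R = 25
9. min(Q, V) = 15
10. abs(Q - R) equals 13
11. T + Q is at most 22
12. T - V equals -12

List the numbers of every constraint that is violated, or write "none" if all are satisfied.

No — constraints 6 and 10 are not satisfied.

1. S = 1 lies in [-2, 4] — holds.
2. Q + T = 15 + 5 = 20 — holds.
3. 3S - 2V = 3(1) - 2(17) = -31 — holds.
4. S = 1, V = 17; 1 ≤ 17 — holds.
5. Q = 15, S = 1; 15 ≥ 1 — holds.
6. Q = 15, but 15 is required to differ — does not hold.
7. S + Q = 1 + 15 = 16 — holds.
8. V = 17 ≠ 16, but R = 25 = 25 (second disjunct) — holds.
9. min(15, 17) = 15 — holds.
10. abs(15 - 25) = 10, not 13 — does not hold.
11. T + Q = 5 + 15 = 20; 20 ≤ 22 — holds.
12. T - V = 5 - 17 = -12 — holds.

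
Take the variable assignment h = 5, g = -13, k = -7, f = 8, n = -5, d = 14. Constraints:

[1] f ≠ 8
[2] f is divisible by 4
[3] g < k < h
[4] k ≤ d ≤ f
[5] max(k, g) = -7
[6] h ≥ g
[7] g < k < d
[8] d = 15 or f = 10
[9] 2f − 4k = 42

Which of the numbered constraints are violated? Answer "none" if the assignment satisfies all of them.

[1] f = 8, but 8 is required to differ  false
[2] 8 / 4 = 2, so 4 divides 8  true
[3] values -13 < -7 < 5  true
[4] values -7, 14, 8; d = 14 is not ≤ f = 8  false
[5] max(-7, -13) = -7  true
[6] h = 5, g = -13; 5 ≥ -13  true
[7] values -13 < -7 < 14  true
[8] d = 14 ≠ 15 and f = 8 ≠ 10; both disjuncts false  false
[9] 2f − 4k = 2(8) − 4(-7) = 44, not 42  false

The assignment fails constraints 1, 4, 8, and 9.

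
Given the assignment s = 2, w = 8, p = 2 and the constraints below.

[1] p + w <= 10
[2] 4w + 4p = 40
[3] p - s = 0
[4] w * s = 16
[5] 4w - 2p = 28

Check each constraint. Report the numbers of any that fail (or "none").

All constraints are satisfied.

[1] p + w = 2 + 8 = 10; 10 ≤ 10  true
[2] 4w + 4p = 4(8) + 4(2) = 40  true
[3] p - s = 2 - 2 = 0  true
[4] w * s = 8 * 2 = 16  true
[5] 4w - 2p = 4(8) - 2(2) = 28  true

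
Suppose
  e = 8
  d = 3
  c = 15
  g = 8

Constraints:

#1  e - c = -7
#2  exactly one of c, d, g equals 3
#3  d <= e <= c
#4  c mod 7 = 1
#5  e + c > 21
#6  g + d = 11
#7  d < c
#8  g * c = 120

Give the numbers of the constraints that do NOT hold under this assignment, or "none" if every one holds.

The assignment satisfies every constraint.

#1 e - c = 8 - 15 = -7  OK
#2 c=15, d=3, g=8; 1 of them equals 3  OK
#3 values 3 <= 8 <= 15  OK
#4 15 mod 7 = 1  OK
#5 e + c = 8 + 15 = 23; 23 > 21  OK
#6 g + d = 8 + 3 = 11  OK
#7 d = 3, c = 15; 3 < 15  OK
#8 g * c = 8 * 15 = 120  OK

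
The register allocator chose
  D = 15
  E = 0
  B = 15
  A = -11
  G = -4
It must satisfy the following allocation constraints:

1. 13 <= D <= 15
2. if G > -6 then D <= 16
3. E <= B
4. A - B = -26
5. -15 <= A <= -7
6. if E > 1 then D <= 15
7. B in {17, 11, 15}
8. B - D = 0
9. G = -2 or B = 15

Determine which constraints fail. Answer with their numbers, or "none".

1. D = 15 lies in [13, 15] — holds.
2. G = -4 > -6, so we need D ≤ 16; D = 15 ≤ 16 — holds.
3. E = 0, B = 15; 0 ≤ 15 — holds.
4. A - B = -11 - 15 = -26 — holds.
5. A = -11 lies in [-15, -7] — holds.
6. E = 0, not > 1; antecedent false, conditional vacuously true — holds.
7. B = 15 is in {17, 11, 15} — holds.
8. B - D = 15 - 15 = 0 — holds.
9. G = -4 ≠ -2, but B = 15 = 15 (second disjunct) — holds.

The assignment satisfies every constraint.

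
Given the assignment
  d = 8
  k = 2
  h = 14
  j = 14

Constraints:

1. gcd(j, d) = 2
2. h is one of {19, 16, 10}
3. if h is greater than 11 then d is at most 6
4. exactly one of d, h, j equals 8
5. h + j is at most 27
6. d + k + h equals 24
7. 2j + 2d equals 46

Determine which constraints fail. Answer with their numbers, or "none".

1. gcd(14, 8) = 2 — holds.
2. h = 14 is not in {19, 16, 10} — does not hold.
3. h = 14 > 11, so we need d ≤ 6; but d = 8 > 6 — does not hold.
4. d=8, h=14, j=14; 1 of them equals 8 — holds.
5. h + j = 14 + 14 = 28; 28 > 27, bound 27 not met — does not hold.
6. d + k + h = 8 + 2 + 14 = 24 — holds.
7. 2j + 2d = 2(14) + 2(8) = 44, not 46 — does not hold.

Violated: 2, 3, 5, and 7.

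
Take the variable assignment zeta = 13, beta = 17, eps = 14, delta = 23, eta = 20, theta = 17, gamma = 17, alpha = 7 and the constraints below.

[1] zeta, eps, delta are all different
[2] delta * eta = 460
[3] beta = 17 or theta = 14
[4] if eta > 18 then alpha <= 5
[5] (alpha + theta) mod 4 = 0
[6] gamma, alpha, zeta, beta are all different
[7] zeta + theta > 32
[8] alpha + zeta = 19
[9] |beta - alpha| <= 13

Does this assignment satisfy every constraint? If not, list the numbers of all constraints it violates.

[1] values 13, 14, 23 are pairwise distinct — satisfied.
[2] delta * eta = 23 * 20 = 460 — satisfied.
[3] beta = 17 = 17 (first disjunct) — satisfied.
[4] eta = 20 > 18, so we need alpha ≤ 5; but alpha = 7 > 5 — violated.
[5] alpha + theta = 24; 24 mod 4 = 0 — satisfied.
[6] gamma = beta = 17, not all different — violated.
[7] zeta + theta = 13 + 17 = 30; 30 ≤ 32, bound 32 not met — violated.
[8] alpha + zeta = 7 + 13 = 20, not 19 — violated.
[9] |17 - 7| = 10; 10 ≤ 13 — satisfied.

Violated: 4, 6, 7, 8.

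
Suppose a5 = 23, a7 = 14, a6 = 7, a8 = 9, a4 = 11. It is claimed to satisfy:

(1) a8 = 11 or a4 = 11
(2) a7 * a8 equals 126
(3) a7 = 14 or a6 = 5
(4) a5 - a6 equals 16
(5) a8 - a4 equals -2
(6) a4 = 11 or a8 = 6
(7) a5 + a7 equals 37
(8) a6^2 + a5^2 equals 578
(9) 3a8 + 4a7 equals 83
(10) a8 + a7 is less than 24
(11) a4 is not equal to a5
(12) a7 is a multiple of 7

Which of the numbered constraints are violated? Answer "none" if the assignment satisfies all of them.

The assignment satisfies every constraint.

(1) a8 = 9 ≠ 11, but a4 = 11 = 11 (second disjunct)  yes
(2) a7 * a8 = 14 * 9 = 126  yes
(3) a7 = 14 = 14 (first disjunct)  yes
(4) a5 - a6 = 23 - 7 = 16  yes
(5) a8 - a4 = 9 - 11 = -2  yes
(6) a4 = 11 = 11 (first disjunct)  yes
(7) a5 + a7 = 23 + 14 = 37  yes
(8) a6^2 + a5^2 = 7^2 + 23^2 = 49 + 529 = 578  yes
(9) 3a8 + 4a7 = 3(9) + 4(14) = 83  yes
(10) a8 + a7 = 9 + 14 = 23; 23 < 24  yes
(11) a4 = 11, a5 = 23; distinct  yes
(12) 14 / 7 = 2, so 7 divides 14  yes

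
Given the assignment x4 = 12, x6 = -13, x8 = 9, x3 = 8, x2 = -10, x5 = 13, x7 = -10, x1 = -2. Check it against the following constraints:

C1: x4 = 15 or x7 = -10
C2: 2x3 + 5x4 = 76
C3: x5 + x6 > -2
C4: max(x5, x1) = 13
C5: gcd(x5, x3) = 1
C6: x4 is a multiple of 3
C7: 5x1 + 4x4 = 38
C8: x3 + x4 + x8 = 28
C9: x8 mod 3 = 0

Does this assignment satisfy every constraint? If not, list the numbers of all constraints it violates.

The assignment fails constraint 8.

C1: x4 = 12 ≠ 15, but x7 = -10 = -10 (second disjunct) — satisfied.
C2: 2x3 + 5x4 = 2(8) + 5(12) = 76 — satisfied.
C3: x5 + x6 = 13 + (-13) = 0; 0 > -2 — satisfied.
C4: max(13, -2) = 13 — satisfied.
C5: gcd(13, 8) = 1 — satisfied.
C6: 12 / 3 = 4, so 3 divides 12 — satisfied.
C7: 5x1 + 4x4 = 5(-2) + 4(12) = 38 — satisfied.
C8: x3 + x4 + x8 = 8 + 12 + 9 = 29, not 28 — violated.
C9: 9 mod 3 = 0 — satisfied.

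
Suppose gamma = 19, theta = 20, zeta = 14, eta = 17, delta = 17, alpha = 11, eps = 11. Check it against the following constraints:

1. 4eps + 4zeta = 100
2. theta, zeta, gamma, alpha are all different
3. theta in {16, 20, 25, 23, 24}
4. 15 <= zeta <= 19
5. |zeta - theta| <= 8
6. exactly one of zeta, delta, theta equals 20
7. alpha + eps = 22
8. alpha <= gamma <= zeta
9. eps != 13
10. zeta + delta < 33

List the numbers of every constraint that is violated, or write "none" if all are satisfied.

1. 4eps + 4zeta = 4(11) + 4(14) = 100 — OK.
2. values 20, 14, 19, 11 are pairwise distinct — OK.
3. theta = 20 is in {16, 20, 25, 23, 24} — OK.
4. zeta = 14 is outside [15, 19] — violated.
5. |14 - 20| = 6; 6 ≤ 8 — OK.
6. zeta=14, delta=17, theta=20; 1 of them equals 20 — OK.
7. alpha + eps = 11 + 11 = 22 — OK.
8. values 11, 19, 14; gamma = 19 is not <= zeta = 14 — violated.
9. eps = 11, and 11 ≠ 13 — OK.
10. zeta + delta = 14 + 17 = 31; 31 < 33 — OK.

No — constraints 4 and 8 are not satisfied.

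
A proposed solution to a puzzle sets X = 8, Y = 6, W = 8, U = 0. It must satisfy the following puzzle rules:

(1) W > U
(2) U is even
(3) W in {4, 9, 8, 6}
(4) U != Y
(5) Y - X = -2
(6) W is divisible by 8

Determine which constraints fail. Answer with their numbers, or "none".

(1) W = 8, U = 0; 8 > 0 — holds.
(2) U = 0 is even — holds.
(3) W = 8 is in {4, 9, 8, 6} — holds.
(4) U = 0, Y = 6; distinct — holds.
(5) Y - X = 6 - 8 = -2 — holds.
(6) 8 / 8 = 1, so 8 divides 8 — holds.

All constraints are satisfied.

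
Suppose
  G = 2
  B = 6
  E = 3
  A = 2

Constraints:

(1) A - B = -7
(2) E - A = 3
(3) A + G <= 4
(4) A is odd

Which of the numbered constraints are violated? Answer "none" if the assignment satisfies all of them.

Constraints 1, 2, and 4 are violated.

(1) A - B = 2 - 6 = -4, not -7 — violated.
(2) E - A = 3 - 2 = 1, not 3 — violated.
(3) A + G = 2 + 2 = 4; 4 ≤ 4 — satisfied.
(4) A = 2 is even — violated.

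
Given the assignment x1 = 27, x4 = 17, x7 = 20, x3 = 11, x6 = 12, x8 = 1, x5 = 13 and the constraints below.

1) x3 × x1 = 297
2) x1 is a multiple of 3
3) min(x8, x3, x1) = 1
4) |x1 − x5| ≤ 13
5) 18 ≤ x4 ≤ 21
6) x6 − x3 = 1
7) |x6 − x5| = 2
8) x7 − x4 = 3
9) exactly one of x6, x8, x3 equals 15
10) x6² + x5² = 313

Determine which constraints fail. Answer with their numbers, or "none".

Violated: 4, 5, 7, and 9.

1) x3 × x1 = 11 × 27 = 297  true
2) 27 / 3 = 9, so 3 divides 27  true
3) min(1, 11, 27) = 1  true
4) |27 − 13| = 14; 14 > 13, exceeds bound 13  false
5) x4 = 17 is outside [18, 21]  false
6) x6 − x3 = 12 − 11 = 1  true
7) |12 − 13| = 1, not 2  false
8) x7 − x4 = 20 − 17 = 3  true
9) x6=12, x8=1, x3=11; 0 of them equal 15, not exactly one  false
10) x6² + x5² = 12² + 13² = 144 + 169 = 313  true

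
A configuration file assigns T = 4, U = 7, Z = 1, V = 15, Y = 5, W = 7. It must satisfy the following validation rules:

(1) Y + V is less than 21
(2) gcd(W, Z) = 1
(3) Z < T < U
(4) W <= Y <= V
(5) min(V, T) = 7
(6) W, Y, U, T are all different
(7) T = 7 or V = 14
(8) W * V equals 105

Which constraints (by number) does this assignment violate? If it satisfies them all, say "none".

(1) Y + V = 5 + 15 = 20; 20 < 21  ✓
(2) gcd(7, 1) = 1  ✓
(3) values 1 < 4 < 7  ✓
(4) values 7, 5, 15; W = 7 is not <= Y = 5  ✗
(5) min(15, 4) = 4, not 7  ✗
(6) W = U = 7, not all different  ✗
(7) T = 4 ≠ 7 and V = 15 ≠ 14; both disjuncts false  ✗
(8) W * V = 7 * 15 = 105  ✓

Violated: 4, 5, 6, and 7.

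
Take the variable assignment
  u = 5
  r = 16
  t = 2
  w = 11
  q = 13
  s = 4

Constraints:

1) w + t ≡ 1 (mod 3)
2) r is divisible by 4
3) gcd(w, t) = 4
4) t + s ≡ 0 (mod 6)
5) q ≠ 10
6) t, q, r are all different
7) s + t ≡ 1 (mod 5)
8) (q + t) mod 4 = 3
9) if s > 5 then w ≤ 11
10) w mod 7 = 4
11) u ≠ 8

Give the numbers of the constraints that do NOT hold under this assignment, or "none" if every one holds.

No — constraint 3 is not satisfied.

1) w + t = 13; 13 mod 3 = 1  ✔
2) 16 / 4 = 4, so 4 divides 16  ✔
3) gcd(11, 2) = 1, not 4  ✘
4) t + s = 6; 6 mod 6 = 0  ✔
5) q = 13, and 13 ≠ 10  ✔
6) values 2, 13, 16 are pairwise distinct  ✔
7) s + t = 6; 6 mod 5 = 1  ✔
8) q + t = 15; 15 mod 4 = 3  ✔
9) s = 4, not > 5; antecedent false, conditional vacuously true  ✔
10) 11 mod 7 = 4  ✔
11) u = 5, and 5 ≠ 8  ✔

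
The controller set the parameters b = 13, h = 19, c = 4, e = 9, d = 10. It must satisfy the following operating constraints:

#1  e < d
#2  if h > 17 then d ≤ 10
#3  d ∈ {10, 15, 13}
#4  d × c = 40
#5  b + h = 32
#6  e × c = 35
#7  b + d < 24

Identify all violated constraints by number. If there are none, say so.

No — constraint 6 is not satisfied.

#1 e = 9, d = 10; 9 < 10  ✔
#2 h = 19 > 17, so we need d ≤ 10; d = 10 ≤ 10  ✔
#3 d = 10 is in {10, 15, 13}  ✔
#4 d × c = 10 × 4 = 40  ✔
#5 b + h = 13 + 19 = 32  ✔
#6 e × c = 9 × 4 = 36, not 35  ✘
#7 b + d = 13 + 10 = 23; 23 < 24  ✔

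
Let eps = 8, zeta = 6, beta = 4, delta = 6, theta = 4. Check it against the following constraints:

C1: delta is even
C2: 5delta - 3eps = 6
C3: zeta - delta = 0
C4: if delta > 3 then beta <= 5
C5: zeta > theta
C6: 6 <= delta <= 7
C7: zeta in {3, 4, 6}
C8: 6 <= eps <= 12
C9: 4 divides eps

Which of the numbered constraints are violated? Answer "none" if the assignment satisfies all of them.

The assignment satisfies every constraint.

C1: delta = 6 is even — holds.
C2: 5delta - 3eps = 5(6) - 3(8) = 6 — holds.
C3: zeta - delta = 6 - 6 = 0 — holds.
C4: delta = 6 > 3, so we need beta ≤ 5; beta = 4 ≤ 5 — holds.
C5: zeta = 6, theta = 4; 6 > 4 — holds.
C6: delta = 6 lies in [6, 7] — holds.
C7: zeta = 6 is in {3, 4, 6} — holds.
C8: eps = 8 lies in [6, 12] — holds.
C9: 8 / 4 = 2, so 4 divides 8 — holds.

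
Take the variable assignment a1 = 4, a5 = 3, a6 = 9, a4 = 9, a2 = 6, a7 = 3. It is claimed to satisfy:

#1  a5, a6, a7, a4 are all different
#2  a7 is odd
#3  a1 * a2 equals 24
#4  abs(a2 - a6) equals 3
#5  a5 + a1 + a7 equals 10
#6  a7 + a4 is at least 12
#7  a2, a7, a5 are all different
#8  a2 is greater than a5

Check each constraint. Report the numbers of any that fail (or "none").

Constraints 1, 7 are violated.

#1 a5 = a7 = 3, not all different  no
#2 a7 = 3 is odd  yes
#3 a1 * a2 = 4 * 6 = 24  yes
#4 abs(6 - 9) = 3  yes
#5 a5 + a1 + a7 = 3 + 4 + 3 = 10  yes
#6 a7 + a4 = 3 + 9 = 12; 12 ≥ 12  yes
#7 a7 = a5 = 3, not all different  no
#8 a2 = 6, a5 = 3; 6 > 3  yes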